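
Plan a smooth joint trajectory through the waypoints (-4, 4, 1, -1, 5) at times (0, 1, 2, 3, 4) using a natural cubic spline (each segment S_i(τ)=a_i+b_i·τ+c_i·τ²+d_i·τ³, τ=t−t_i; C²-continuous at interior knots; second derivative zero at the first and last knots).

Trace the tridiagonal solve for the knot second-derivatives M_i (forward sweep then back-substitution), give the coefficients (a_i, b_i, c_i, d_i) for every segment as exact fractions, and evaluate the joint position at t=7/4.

  seg 0: a=-4 b=87/8 c=0 d=-23/8
  seg 1: a=4 b=9/4 c=-69/8 d=27/8
  seg 2: a=1 b=-39/8 c=3/2 d=11/8
  seg 3: a=-1 b=9/4 c=45/8 d=-15/8
S(7/4) = 1157/512

Δ: Δ0=8, Δ1=-3, Δ2=-2, Δ3=6
row 1: diag=4, rhs=-66; c'=1/4, d'=-33/2
row 2: denom=4−1·1/4=15/4; d'=(6−1·-33/2)/(15/4)=6
row 3: denom=4−1·4/15=56/15; d'=(48−1·6)/(56/15)=45/4
back: M3=45/4
back: M2=6−4/15·45/4=3
back: M1=-33/2−1/4·3=-69/4
M: M0=0, M1=-69/4, M2=3, M3=45/4, M4=0
seg 0: a=-4, c=M0/2=0, d=(M1−M0)/(6·1)=-23/8, b=Δ0−h0·(2M0+M1)/6=87/8
seg 1: a=4, c=M1/2=-69/8, d=(M2−M1)/(6·1)=27/8, b=Δ1−h1·(2M1+M2)/6=9/4
seg 2: a=1, c=M2/2=3/2, d=(M3−M2)/(6·1)=11/8, b=Δ2−h2·(2M2+M3)/6=-39/8
seg 3: a=-1, c=M3/2=45/8, d=(M4−M3)/(6·1)=-15/8, b=Δ3−h3·(2M3+M4)/6=9/4
t_q=7/4 → seg 1, τ=3/4; S=4+9/4·τ+-69/8·τ²+27/8·τ³=1157/512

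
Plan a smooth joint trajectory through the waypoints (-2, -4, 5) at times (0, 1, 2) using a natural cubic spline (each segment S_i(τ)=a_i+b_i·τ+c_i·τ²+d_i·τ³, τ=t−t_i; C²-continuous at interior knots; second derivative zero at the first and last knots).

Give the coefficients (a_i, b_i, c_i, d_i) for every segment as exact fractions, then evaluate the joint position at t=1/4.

  seg 0: a=-2 b=-19/4 c=0 d=11/4
  seg 1: a=-4 b=7/2 c=33/4 d=-11/4
S(1/4) = -805/256

Δ: Δ0=-2, Δ1=9
row 1: diag=4, rhs=66; c'=1/4, d'=33/2
back: M1=33/2
M: M0=0, M1=33/2, M2=0
seg 0: a=-2, c=M0/2=0, d=(M1−M0)/(6·1)=11/4, b=Δ0−h0·(2M0+M1)/6=-19/4
seg 1: a=-4, c=M1/2=33/4, d=(M2−M1)/(6·1)=-11/4, b=Δ1−h1·(2M1+M2)/6=7/2
t_q=1/4 → seg 0, τ=1/4; S=-2+-19/4·τ+0·τ²+11/4·τ³=-805/256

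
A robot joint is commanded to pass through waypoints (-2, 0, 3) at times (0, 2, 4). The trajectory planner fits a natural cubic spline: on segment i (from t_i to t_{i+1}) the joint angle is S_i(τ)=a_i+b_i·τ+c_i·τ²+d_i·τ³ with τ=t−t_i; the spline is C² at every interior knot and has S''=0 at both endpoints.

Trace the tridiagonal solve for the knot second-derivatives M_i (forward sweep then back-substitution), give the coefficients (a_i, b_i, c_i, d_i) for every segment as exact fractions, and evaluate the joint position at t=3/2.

Δ: Δ0=1, Δ1=3/2
row 1: diag=8, rhs=3; c'=1/4, d'=3/8
back: M1=3/8
M: M0=0, M1=3/8, M2=0
seg 0: a=-2, c=M0/2=0, d=(M1−M0)/(6·2)=1/32, b=Δ0−h0·(2M0+M1)/6=7/8
seg 1: a=0, c=M1/2=3/16, d=(M2−M1)/(6·2)=-1/32, b=Δ1−h1·(2M1+M2)/6=5/4
t_q=3/2 → seg 0, τ=3/2; S=-2+7/8·τ+0·τ²+1/32·τ³=-149/256

  seg 0: a=-2 b=7/8 c=0 d=1/32
  seg 1: a=0 b=5/4 c=3/16 d=-1/32
S(3/2) = -149/256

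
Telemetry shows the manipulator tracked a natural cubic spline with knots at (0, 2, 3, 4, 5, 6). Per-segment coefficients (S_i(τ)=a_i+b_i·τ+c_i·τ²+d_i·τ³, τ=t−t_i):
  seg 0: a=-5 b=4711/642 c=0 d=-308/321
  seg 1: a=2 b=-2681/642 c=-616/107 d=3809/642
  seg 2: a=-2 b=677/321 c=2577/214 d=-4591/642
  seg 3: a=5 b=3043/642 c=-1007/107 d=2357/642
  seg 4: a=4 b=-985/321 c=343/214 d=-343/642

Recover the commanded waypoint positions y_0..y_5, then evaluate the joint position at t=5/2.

y_0=-5 y_1=2 y_2=-2 y_3=5 y_4=4 y_5=2
S(5/2) = -1345/1712

y_0 = S_0(0) = a_0 = -5
y_1 = S_1(0) = a_1 = 2
y_2 = S_2(0) = a_2 = -2
y_3 = S_3(0) = a_3 = 5
y_4 = S_4(0) = a_4 = 4
y_5 = S_4(1) = 2
t_q=5/2 is in segment 1 (τ=1/2); S_1(τ)=-1345/1712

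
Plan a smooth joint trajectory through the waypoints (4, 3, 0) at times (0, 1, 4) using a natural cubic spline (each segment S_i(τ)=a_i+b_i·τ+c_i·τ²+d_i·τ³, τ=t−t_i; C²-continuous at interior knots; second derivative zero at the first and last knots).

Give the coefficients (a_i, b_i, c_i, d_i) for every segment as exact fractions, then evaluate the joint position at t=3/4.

  seg 0: a=4 b=-1 c=0 d=0
  seg 1: a=3 b=-1 c=0 d=0
S(3/4) = 13/4

Δ: Δ0=-1, Δ1=-1
row 1: diag=8, rhs=0; c'=3/8, d'=0
back: M1=0
M: M0=0, M1=0, M2=0
seg 0: a=4, c=M0/2=0, d=(M1−M0)/(6·1)=0, b=Δ0−h0·(2M0+M1)/6=-1
seg 1: a=3, c=M1/2=0, d=(M2−M1)/(6·3)=0, b=Δ1−h1·(2M1+M2)/6=-1
t_q=3/4 → seg 0, τ=3/4; S=4+-1·τ+0·τ²+0·τ³=13/4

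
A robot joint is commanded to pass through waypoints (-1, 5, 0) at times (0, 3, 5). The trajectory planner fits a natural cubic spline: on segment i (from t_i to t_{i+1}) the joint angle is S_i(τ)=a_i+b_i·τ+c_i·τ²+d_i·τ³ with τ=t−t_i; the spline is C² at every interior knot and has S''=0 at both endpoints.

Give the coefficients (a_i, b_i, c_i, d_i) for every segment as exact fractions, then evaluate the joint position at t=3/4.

  seg 0: a=-1 b=67/20 c=0 d=-3/20
  seg 1: a=5 b=-7/10 c=-27/20 d=9/40
S(3/4) = 371/256

Δ: Δ0=2, Δ1=-5/2
row 1: diag=10, rhs=-27; c'=1/5, d'=-27/10
back: M1=-27/10
M: M0=0, M1=-27/10, M2=0
seg 0: a=-1, c=M0/2=0, d=(M1−M0)/(6·3)=-3/20, b=Δ0−h0·(2M0+M1)/6=67/20
seg 1: a=5, c=M1/2=-27/20, d=(M2−M1)/(6·2)=9/40, b=Δ1−h1·(2M1+M2)/6=-7/10
t_q=3/4 → seg 0, τ=3/4; S=-1+67/20·τ+0·τ²+-3/20·τ³=371/256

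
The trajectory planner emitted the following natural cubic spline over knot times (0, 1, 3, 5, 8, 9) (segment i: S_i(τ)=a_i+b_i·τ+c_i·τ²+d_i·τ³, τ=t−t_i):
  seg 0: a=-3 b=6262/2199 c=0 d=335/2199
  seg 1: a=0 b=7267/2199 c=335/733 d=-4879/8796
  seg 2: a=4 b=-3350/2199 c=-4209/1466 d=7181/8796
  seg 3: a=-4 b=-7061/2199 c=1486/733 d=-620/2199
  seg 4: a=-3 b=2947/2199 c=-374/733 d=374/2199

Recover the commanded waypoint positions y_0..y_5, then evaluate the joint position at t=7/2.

y_0=-3 y_1=0 y_2=4 y_3=-4 y_4=-3 y_5=-2
S(7/2) = 61515/23456

y_0 = S_0(0) = a_0 = -3
y_1 = S_1(0) = a_1 = 0
y_2 = S_2(0) = a_2 = 4
y_3 = S_3(0) = a_3 = -4
y_4 = S_4(0) = a_4 = -3
y_5 = S_4(1) = -2
t_q=7/2 is in segment 2 (τ=1/2); S_2(τ)=61515/23456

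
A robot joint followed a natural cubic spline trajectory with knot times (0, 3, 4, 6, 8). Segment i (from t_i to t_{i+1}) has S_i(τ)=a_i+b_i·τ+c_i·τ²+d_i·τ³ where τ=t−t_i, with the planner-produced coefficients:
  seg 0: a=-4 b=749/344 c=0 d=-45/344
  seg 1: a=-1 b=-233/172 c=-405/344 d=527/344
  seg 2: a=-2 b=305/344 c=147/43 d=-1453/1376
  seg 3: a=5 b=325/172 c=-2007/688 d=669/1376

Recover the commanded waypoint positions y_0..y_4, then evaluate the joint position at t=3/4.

y_0 = S_0(0) = a_0 = -4
y_1 = S_1(0) = a_1 = -1
y_2 = S_2(0) = a_2 = -2
y_3 = S_3(0) = a_3 = 5
y_4 = S_3(2) = 1
t_q=3/4 is in segment 0 (τ=3/4); S_0(τ)=-53327/22016

y_0=-4 y_1=-1 y_2=-2 y_3=5 y_4=1
S(3/4) = -53327/22016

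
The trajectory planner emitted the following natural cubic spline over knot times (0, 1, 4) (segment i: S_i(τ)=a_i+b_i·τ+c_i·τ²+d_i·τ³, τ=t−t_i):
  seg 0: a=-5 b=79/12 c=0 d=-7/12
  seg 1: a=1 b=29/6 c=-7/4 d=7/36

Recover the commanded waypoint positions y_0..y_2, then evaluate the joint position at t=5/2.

y_0 = S_0(0) = a_0 = -5
y_1 = S_1(0) = a_1 = 1
y_2 = S_1(3) = 5
t_q=5/2 is in segment 1 (τ=3/2); S_1(τ)=159/32

y_0=-5 y_1=1 y_2=5
S(5/2) = 159/32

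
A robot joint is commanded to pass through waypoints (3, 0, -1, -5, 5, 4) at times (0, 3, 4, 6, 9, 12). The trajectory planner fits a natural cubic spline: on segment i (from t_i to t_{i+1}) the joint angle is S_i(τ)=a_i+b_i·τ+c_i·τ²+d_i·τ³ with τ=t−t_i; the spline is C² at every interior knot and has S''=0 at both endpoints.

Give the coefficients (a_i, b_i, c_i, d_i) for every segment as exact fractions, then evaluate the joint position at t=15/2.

  seg 0: a=3 b=-208/179 c=0 d=29/1611
  seg 1: a=0 b=-121/179 c=29/179 d=-87/179
  seg 2: a=-1 b=-324/179 c=-232/179 d=215/358
  seg 3: a=-5 b=38/179 c=413/179 d=-2041/4833
  seg 4: a=5 b=475/179 c=-802/537 d=802/4833
S(15/2) = -1311/1432

Δ: Δ0=-1, Δ1=-1, Δ2=-2, Δ3=10/3, Δ4=-1/3
row 1: diag=8, rhs=0; c'=1/8, d'=0
row 2: denom=6−1·1/8=47/8; d'=(-6−1·0)/(47/8)=-48/47
row 3: denom=10−2·16/47=438/47; d'=(32−2·-48/47)/(438/47)=800/219
row 4: denom=12−3·47/146=1611/146; d'=(-22−3·800/219)/(1611/146)=-1604/537
back: M4=-1604/537
back: M3=800/219−47/146·-1604/537=826/179
back: M2=-48/47−16/47·826/179=-464/179
back: M1=0−1/8·-464/179=58/179
M: M0=0, M1=58/179, M2=-464/179, M3=826/179, M4=-1604/537, M5=0
seg 0: a=3, c=M0/2=0, d=(M1−M0)/(6·3)=29/1611, b=Δ0−h0·(2M0+M1)/6=-208/179
seg 1: a=0, c=M1/2=29/179, d=(M2−M1)/(6·1)=-87/179, b=Δ1−h1·(2M1+M2)/6=-121/179
seg 2: a=-1, c=M2/2=-232/179, d=(M3−M2)/(6·2)=215/358, b=Δ2−h2·(2M2+M3)/6=-324/179
seg 3: a=-5, c=M3/2=413/179, d=(M4−M3)/(6·3)=-2041/4833, b=Δ3−h3·(2M3+M4)/6=38/179
seg 4: a=5, c=M4/2=-802/537, d=(M5−M4)/(6·3)=802/4833, b=Δ4−h4·(2M4+M5)/6=475/179
t_q=15/2 → seg 3, τ=3/2; S=-5+38/179·τ+413/179·τ²+-2041/4833·τ³=-1311/1432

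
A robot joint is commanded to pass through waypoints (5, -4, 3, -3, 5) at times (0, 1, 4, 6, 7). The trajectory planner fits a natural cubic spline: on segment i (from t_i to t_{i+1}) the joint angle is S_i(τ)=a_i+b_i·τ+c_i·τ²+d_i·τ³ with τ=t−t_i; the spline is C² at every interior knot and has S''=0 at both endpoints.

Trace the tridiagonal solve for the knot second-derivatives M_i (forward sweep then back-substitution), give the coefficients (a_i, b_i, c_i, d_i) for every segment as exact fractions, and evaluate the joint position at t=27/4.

  seg 0: a=5 b=-6514/591 c=0 d=1195/591
  seg 1: a=-4 b=-2929/591 c=1195/197 d=-2149/1773
  seg 2: a=3 b=-760/591 c=-954/197 d=4711/2364
  seg 3: a=-3 b=1925/591 c=2803/394 d=-2803/1182
S(27/4) = 61633/25216

Δ: Δ0=-9, Δ1=7/3, Δ2=-3, Δ3=8
row 1: diag=8, rhs=68; c'=3/8, d'=17/2
row 2: denom=10−3·3/8=71/8; d'=(-32−3·17/2)/(71/8)=-460/71
row 3: denom=6−2·16/71=394/71; d'=(66−2·-460/71)/(394/71)=2803/197
back: M3=2803/197
back: M2=-460/71−16/71·2803/197=-1908/197
back: M1=17/2−3/8·-1908/197=2390/197
M: M0=0, M1=2390/197, M2=-1908/197, M3=2803/197, M4=0
seg 0: a=5, c=M0/2=0, d=(M1−M0)/(6·1)=1195/591, b=Δ0−h0·(2M0+M1)/6=-6514/591
seg 1: a=-4, c=M1/2=1195/197, d=(M2−M1)/(6·3)=-2149/1773, b=Δ1−h1·(2M1+M2)/6=-2929/591
seg 2: a=3, c=M2/2=-954/197, d=(M3−M2)/(6·2)=4711/2364, b=Δ2−h2·(2M2+M3)/6=-760/591
seg 3: a=-3, c=M3/2=2803/394, d=(M4−M3)/(6·1)=-2803/1182, b=Δ3−h3·(2M3+M4)/6=1925/591
t_q=27/4 → seg 3, τ=3/4; S=-3+1925/591·τ+2803/394·τ²+-2803/1182·τ³=61633/25216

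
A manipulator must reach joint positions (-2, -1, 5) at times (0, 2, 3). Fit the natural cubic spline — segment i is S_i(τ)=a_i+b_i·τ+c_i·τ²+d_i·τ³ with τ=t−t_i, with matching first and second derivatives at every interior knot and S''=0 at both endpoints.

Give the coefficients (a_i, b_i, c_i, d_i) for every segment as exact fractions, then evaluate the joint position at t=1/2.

Δ: Δ0=1/2, Δ1=6
row 1: diag=6, rhs=33; c'=1/6, d'=11/2
back: M1=11/2
M: M0=0, M1=11/2, M2=0
seg 0: a=-2, c=M0/2=0, d=(M1−M0)/(6·2)=11/24, b=Δ0−h0·(2M0+M1)/6=-4/3
seg 1: a=-1, c=M1/2=11/4, d=(M2−M1)/(6·1)=-11/12, b=Δ1−h1·(2M1+M2)/6=25/6
t_q=1/2 → seg 0, τ=1/2; S=-2+-4/3·τ+0·τ²+11/24·τ³=-167/64

  seg 0: a=-2 b=-4/3 c=0 d=11/24
  seg 1: a=-1 b=25/6 c=11/4 d=-11/12
S(1/2) = -167/64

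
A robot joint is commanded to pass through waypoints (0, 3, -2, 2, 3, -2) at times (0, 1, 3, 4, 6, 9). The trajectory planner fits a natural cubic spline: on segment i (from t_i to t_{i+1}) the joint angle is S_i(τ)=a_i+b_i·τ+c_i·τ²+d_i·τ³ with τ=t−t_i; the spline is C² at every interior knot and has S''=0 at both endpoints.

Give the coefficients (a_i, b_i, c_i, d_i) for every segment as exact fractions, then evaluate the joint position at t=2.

  seg 0: a=0 b=23335/5196 c=0 d=-7747/5196
  seg 1: a=3 b=47/2598 c=-7747/1732 d=16699/10392
  seg 2: a=-2 b=1831/1299 c=2238/433 d=-3349/1299
  seg 3: a=2 b=5212/1299 c=-1111/433 d=4207/10392
  seg 4: a=3 b=-3619/2598 c=-237/1732 d=79/5196
S(2) = 527/3464

Δ: Δ0=3, Δ1=-5/2, Δ2=4, Δ3=1/2, Δ4=-5/3
row 1: diag=6, rhs=-33; c'=1/3, d'=-11/2
row 2: denom=6−2·1/3=16/3; d'=(39−2·-11/2)/(16/3)=75/8
row 3: denom=6−1·3/16=93/16; d'=(-21−1·75/8)/(93/16)=-162/31
row 4: denom=10−2·32/93=866/93; d'=(-13−2·-162/31)/(866/93)=-237/866
back: M4=-237/866
back: M3=-162/31−32/93·-237/866=-2222/433
back: M2=75/8−3/16·-2222/433=4476/433
back: M1=-11/2−1/3·4476/433=-7747/866
M: M0=0, M1=-7747/866, M2=4476/433, M3=-2222/433, M4=-237/866, M5=0
seg 0: a=0, c=M0/2=0, d=(M1−M0)/(6·1)=-7747/5196, b=Δ0−h0·(2M0+M1)/6=23335/5196
seg 1: a=3, c=M1/2=-7747/1732, d=(M2−M1)/(6·2)=16699/10392, b=Δ1−h1·(2M1+M2)/6=47/2598
seg 2: a=-2, c=M2/2=2238/433, d=(M3−M2)/(6·1)=-3349/1299, b=Δ2−h2·(2M2+M3)/6=1831/1299
seg 3: a=2, c=M3/2=-1111/433, d=(M4−M3)/(6·2)=4207/10392, b=Δ3−h3·(2M3+M4)/6=5212/1299
seg 4: a=3, c=M4/2=-237/1732, d=(M5−M4)/(6·3)=79/5196, b=Δ4−h4·(2M4+M5)/6=-3619/2598
t_q=2 → seg 1, τ=1; S=3+47/2598·τ+-7747/1732·τ²+16699/10392·τ³=527/3464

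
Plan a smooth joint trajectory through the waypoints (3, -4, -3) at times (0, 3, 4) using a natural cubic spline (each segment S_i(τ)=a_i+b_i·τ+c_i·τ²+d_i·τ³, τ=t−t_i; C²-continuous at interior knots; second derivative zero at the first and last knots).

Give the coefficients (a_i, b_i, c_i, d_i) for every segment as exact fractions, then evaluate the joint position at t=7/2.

Δ: Δ0=-7/3, Δ1=1
row 1: diag=8, rhs=20; c'=1/8, d'=5/2
back: M1=5/2
M: M0=0, M1=5/2, M2=0
seg 0: a=3, c=M0/2=0, d=(M1−M0)/(6·3)=5/36, b=Δ0−h0·(2M0+M1)/6=-43/12
seg 1: a=-4, c=M1/2=5/4, d=(M2−M1)/(6·1)=-5/12, b=Δ1−h1·(2M1+M2)/6=1/6
t_q=7/2 → seg 1, τ=1/2; S=-4+1/6·τ+5/4·τ²+-5/12·τ³=-117/32

  seg 0: a=3 b=-43/12 c=0 d=5/36
  seg 1: a=-4 b=1/6 c=5/4 d=-5/12
S(7/2) = -117/32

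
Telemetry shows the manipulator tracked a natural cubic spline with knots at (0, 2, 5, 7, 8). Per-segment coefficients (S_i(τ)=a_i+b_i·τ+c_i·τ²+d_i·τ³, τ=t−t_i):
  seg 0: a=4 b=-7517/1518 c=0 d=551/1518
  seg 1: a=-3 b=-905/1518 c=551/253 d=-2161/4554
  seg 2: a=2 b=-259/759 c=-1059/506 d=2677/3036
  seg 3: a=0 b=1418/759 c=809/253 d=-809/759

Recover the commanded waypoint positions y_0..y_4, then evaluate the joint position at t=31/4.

y_0=4 y_1=-3 y_2=2 y_3=0 y_4=4
S(31/4) = 44531/16192

y_0 = S_0(0) = a_0 = 4
y_1 = S_1(0) = a_1 = -3
y_2 = S_2(0) = a_2 = 2
y_3 = S_3(0) = a_3 = 0
y_4 = S_3(1) = 4
t_q=31/4 is in segment 3 (τ=3/4); S_3(τ)=44531/16192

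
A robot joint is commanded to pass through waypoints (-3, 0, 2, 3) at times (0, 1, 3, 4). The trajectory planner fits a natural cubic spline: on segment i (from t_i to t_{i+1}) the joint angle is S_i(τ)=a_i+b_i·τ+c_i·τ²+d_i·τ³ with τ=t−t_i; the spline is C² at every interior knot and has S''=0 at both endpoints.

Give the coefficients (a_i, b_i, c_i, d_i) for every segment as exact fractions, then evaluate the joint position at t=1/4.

Δ: Δ0=3, Δ1=1, Δ2=1
row 1: diag=6, rhs=-12; c'=1/3, d'=-2
row 2: denom=6−2·1/3=16/3; d'=(0−2·-2)/(16/3)=3/4
back: M2=3/4
back: M1=-2−1/3·3/4=-9/4
M: M0=0, M1=-9/4, M2=3/4, M3=0
seg 0: a=-3, c=M0/2=0, d=(M1−M0)/(6·1)=-3/8, b=Δ0−h0·(2M0+M1)/6=27/8
seg 1: a=0, c=M1/2=-9/8, d=(M2−M1)/(6·2)=1/4, b=Δ1−h1·(2M1+M2)/6=9/4
seg 2: a=2, c=M2/2=3/8, d=(M3−M2)/(6·1)=-1/8, b=Δ2−h2·(2M2+M3)/6=3/4
t_q=1/4 → seg 0, τ=1/4; S=-3+27/8·τ+0·τ²+-3/8·τ³=-1107/512

  seg 0: a=-3 b=27/8 c=0 d=-3/8
  seg 1: a=0 b=9/4 c=-9/8 d=1/4
  seg 2: a=2 b=3/4 c=3/8 d=-1/8
S(1/4) = -1107/512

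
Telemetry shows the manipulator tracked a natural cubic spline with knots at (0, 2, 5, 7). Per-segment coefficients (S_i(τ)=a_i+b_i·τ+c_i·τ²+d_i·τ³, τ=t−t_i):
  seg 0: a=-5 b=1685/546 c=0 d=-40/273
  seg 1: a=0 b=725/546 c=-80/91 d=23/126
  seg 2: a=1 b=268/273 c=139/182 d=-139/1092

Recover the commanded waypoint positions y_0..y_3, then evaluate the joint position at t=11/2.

y_0=-5 y_1=0 y_2=1 y_3=5
S(11/2) = 693/416

y_0 = S_0(0) = a_0 = -5
y_1 = S_1(0) = a_1 = 0
y_2 = S_2(0) = a_2 = 1
y_3 = S_2(2) = 5
t_q=11/2 is in segment 2 (τ=1/2); S_2(τ)=693/416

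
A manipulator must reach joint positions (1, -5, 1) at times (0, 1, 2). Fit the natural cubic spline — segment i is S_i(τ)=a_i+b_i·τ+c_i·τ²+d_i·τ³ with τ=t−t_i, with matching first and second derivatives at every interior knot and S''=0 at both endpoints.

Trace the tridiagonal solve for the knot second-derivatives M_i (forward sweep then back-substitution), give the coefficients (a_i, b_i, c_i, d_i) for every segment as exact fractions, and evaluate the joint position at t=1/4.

  seg 0: a=1 b=-9 c=0 d=3
  seg 1: a=-5 b=0 c=9 d=-3
S(1/4) = -77/64

Δ: Δ0=-6, Δ1=6
row 1: diag=4, rhs=72; c'=1/4, d'=18
back: M1=18
M: M0=0, M1=18, M2=0
seg 0: a=1, c=M0/2=0, d=(M1−M0)/(6·1)=3, b=Δ0−h0·(2M0+M1)/6=-9
seg 1: a=-5, c=M1/2=9, d=(M2−M1)/(6·1)=-3, b=Δ1−h1·(2M1+M2)/6=0
t_q=1/4 → seg 0, τ=1/4; S=1+-9·τ+0·τ²+3·τ³=-77/64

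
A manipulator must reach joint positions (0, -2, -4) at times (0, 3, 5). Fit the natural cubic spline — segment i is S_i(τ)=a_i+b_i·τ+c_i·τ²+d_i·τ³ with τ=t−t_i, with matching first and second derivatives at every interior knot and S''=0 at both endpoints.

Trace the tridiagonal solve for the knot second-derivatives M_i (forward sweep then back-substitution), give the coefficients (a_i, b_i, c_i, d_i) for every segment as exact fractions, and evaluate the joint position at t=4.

Δ: Δ0=-2/3, Δ1=-1
row 1: diag=10, rhs=-2; c'=1/5, d'=-1/5
back: M1=-1/5
M: M0=0, M1=-1/5, M2=0
seg 0: a=0, c=M0/2=0, d=(M1−M0)/(6·3)=-1/90, b=Δ0−h0·(2M0+M1)/6=-17/30
seg 1: a=-2, c=M1/2=-1/10, d=(M2−M1)/(6·2)=1/60, b=Δ1−h1·(2M1+M2)/6=-13/15
t_q=4 → seg 1, τ=1; S=-2+-13/15·τ+-1/10·τ²+1/60·τ³=-59/20

  seg 0: a=0 b=-17/30 c=0 d=-1/90
  seg 1: a=-2 b=-13/15 c=-1/10 d=1/60
S(4) = -59/20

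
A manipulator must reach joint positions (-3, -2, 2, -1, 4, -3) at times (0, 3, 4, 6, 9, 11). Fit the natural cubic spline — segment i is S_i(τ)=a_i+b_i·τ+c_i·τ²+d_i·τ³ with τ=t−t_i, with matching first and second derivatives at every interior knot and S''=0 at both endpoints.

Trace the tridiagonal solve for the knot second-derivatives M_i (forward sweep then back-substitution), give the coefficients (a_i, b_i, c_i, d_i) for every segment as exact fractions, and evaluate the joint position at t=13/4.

  seg 0: a=-3 b=-4021/2638 c=0 d=14701/71226
  seg 1: a=-2 b=5340/1319 c=14701/7914 d=-15085/7914
  seg 2: a=2 b=16187/7914 c=-15277/3957 d=16525/15828
  seg 3: a=-1 b=-2293/2638 c=19021/7914 d=-18497/35613
  seg 4: a=4 b=-1245/2638 c=-5991/2638 d=1997/5276
S(13/4) = -152211/168832

Δ: Δ0=1/3, Δ1=4, Δ2=-3/2, Δ3=5/3, Δ4=-7/2
row 1: diag=8, rhs=22; c'=1/8, d'=11/4
row 2: denom=6−1·1/8=47/8; d'=(-33−1·11/4)/(47/8)=-286/47
row 3: denom=10−2·16/47=438/47; d'=(19−2·-286/47)/(438/47)=1465/438
row 4: denom=10−3·47/146=1319/146; d'=(-31−3·1465/438)/(1319/146)=-5991/1319
back: M4=-5991/1319
back: M3=1465/438−47/146·-5991/1319=19021/3957
back: M2=-286/47−16/47·19021/3957=-30554/3957
back: M1=11/4−1/8·-30554/3957=14701/3957
M: M0=0, M1=14701/3957, M2=-30554/3957, M3=19021/3957, M4=-5991/1319, M5=0
seg 0: a=-3, c=M0/2=0, d=(M1−M0)/(6·3)=14701/71226, b=Δ0−h0·(2M0+M1)/6=-4021/2638
seg 1: a=-2, c=M1/2=14701/7914, d=(M2−M1)/(6·1)=-15085/7914, b=Δ1−h1·(2M1+M2)/6=5340/1319
seg 2: a=2, c=M2/2=-15277/3957, d=(M3−M2)/(6·2)=16525/15828, b=Δ2−h2·(2M2+M3)/6=16187/7914
seg 3: a=-1, c=M3/2=19021/7914, d=(M4−M3)/(6·3)=-18497/35613, b=Δ3−h3·(2M3+M4)/6=-2293/2638
seg 4: a=4, c=M4/2=-5991/2638, d=(M5−M4)/(6·2)=1997/5276, b=Δ4−h4·(2M4+M5)/6=-1245/2638
t_q=13/4 → seg 1, τ=1/4; S=-2+5340/1319·τ+14701/7914·τ²+-15085/7914·τ³=-152211/168832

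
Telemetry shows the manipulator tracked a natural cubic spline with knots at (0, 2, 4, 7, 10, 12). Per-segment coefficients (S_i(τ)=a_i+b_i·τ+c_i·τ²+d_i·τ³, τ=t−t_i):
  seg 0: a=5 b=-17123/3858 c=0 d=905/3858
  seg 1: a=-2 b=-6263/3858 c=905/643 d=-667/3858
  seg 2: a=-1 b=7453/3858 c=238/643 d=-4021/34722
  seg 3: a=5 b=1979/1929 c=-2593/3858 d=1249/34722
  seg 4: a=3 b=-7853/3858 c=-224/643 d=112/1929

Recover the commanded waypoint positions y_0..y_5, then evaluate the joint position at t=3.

y_0=5 y_1=-2 y_2=-1 y_3=5 y_4=3 y_5=-2
S(3) = -1536/643

y_0 = S_0(0) = a_0 = 5
y_1 = S_1(0) = a_1 = -2
y_2 = S_2(0) = a_2 = -1
y_3 = S_3(0) = a_3 = 5
y_4 = S_4(0) = a_4 = 3
y_5 = S_4(2) = -2
t_q=3 is in segment 1 (τ=1); S_1(τ)=-1536/643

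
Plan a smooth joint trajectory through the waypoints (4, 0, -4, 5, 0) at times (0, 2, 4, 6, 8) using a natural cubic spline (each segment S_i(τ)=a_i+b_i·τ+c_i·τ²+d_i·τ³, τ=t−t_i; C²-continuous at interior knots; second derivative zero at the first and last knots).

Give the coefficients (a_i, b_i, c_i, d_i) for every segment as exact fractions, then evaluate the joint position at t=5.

  seg 0: a=4 b=-79/56 c=0 d=-33/224
  seg 1: a=0 b=-89/28 c=-99/112 d=165/224
  seg 2: a=-4 b=17/8 c=99/28 d=-263/224
  seg 3: a=5 b=61/28 c=-393/112 d=131/224
S(5) = 109/224

Δ: Δ0=-2, Δ1=-2, Δ2=9/2, Δ3=-5/2
row 1: diag=8, rhs=0; c'=1/4, d'=0
row 2: denom=8−2·1/4=15/2; d'=(39−2·0)/(15/2)=26/5
row 3: denom=8−2·4/15=112/15; d'=(-42−2·26/5)/(112/15)=-393/56
back: M3=-393/56
back: M2=26/5−4/15·-393/56=99/14
back: M1=0−1/4·99/14=-99/56
M: M0=0, M1=-99/56, M2=99/14, M3=-393/56, M4=0
seg 0: a=4, c=M0/2=0, d=(M1−M0)/(6·2)=-33/224, b=Δ0−h0·(2M0+M1)/6=-79/56
seg 1: a=0, c=M1/2=-99/112, d=(M2−M1)/(6·2)=165/224, b=Δ1−h1·(2M1+M2)/6=-89/28
seg 2: a=-4, c=M2/2=99/28, d=(M3−M2)/(6·2)=-263/224, b=Δ2−h2·(2M2+M3)/6=17/8
seg 3: a=5, c=M3/2=-393/112, d=(M4−M3)/(6·2)=131/224, b=Δ3−h3·(2M3+M4)/6=61/28
t_q=5 → seg 2, τ=1; S=-4+17/8·τ+99/28·τ²+-263/224·τ³=109/224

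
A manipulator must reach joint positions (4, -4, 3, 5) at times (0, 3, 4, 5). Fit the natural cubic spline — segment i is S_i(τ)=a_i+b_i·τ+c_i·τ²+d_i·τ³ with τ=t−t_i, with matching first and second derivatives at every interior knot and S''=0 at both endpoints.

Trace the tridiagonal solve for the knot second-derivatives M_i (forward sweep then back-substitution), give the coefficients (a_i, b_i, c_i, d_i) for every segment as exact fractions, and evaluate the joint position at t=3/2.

  seg 0: a=4 b=-641/93 c=0 d=131/279
  seg 1: a=-4 b=538/93 c=131/31 d=-280/93
  seg 2: a=3 b=484/93 c=-149/31 d=149/93
S(3/2) = -1179/248

Δ: Δ0=-8/3, Δ1=7, Δ2=2
row 1: diag=8, rhs=58; c'=1/8, d'=29/4
row 2: denom=4−1·1/8=31/8; d'=(-30−1·29/4)/(31/8)=-298/31
back: M2=-298/31
back: M1=29/4−1/8·-298/31=262/31
M: M0=0, M1=262/31, M2=-298/31, M3=0
seg 0: a=4, c=M0/2=0, d=(M1−M0)/(6·3)=131/279, b=Δ0−h0·(2M0+M1)/6=-641/93
seg 1: a=-4, c=M1/2=131/31, d=(M2−M1)/(6·1)=-280/93, b=Δ1−h1·(2M1+M2)/6=538/93
seg 2: a=3, c=M2/2=-149/31, d=(M3−M2)/(6·1)=149/93, b=Δ2−h2·(2M2+M3)/6=484/93
t_q=3/2 → seg 0, τ=3/2; S=4+-641/93·τ+0·τ²+131/279·τ³=-1179/248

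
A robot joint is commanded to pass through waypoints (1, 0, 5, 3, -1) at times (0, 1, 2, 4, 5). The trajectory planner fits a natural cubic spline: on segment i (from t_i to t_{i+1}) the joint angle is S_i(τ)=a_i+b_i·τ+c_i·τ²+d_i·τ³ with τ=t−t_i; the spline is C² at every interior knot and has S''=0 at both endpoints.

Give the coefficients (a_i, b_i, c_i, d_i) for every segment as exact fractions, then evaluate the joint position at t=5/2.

  seg 0: a=1 b=-172/61 c=0 d=111/61
  seg 1: a=0 b=161/61 c=333/61 d=-189/61
  seg 2: a=5 b=260/61 c=-234/61 d=147/244
  seg 3: a=3 b=-235/61 c=-27/122 d=9/122
S(5/2) = 12195/1952

Δ: Δ0=-1, Δ1=5, Δ2=-1, Δ3=-4
row 1: diag=4, rhs=36; c'=1/4, d'=9
row 2: denom=6−1·1/4=23/4; d'=(-36−1·9)/(23/4)=-180/23
row 3: denom=6−2·8/23=122/23; d'=(-18−2·-180/23)/(122/23)=-27/61
back: M3=-27/61
back: M2=-180/23−8/23·-27/61=-468/61
back: M1=9−1/4·-468/61=666/61
M: M0=0, M1=666/61, M2=-468/61, M3=-27/61, M4=0
seg 0: a=1, c=M0/2=0, d=(M1−M0)/(6·1)=111/61, b=Δ0−h0·(2M0+M1)/6=-172/61
seg 1: a=0, c=M1/2=333/61, d=(M2−M1)/(6·1)=-189/61, b=Δ1−h1·(2M1+M2)/6=161/61
seg 2: a=5, c=M2/2=-234/61, d=(M3−M2)/(6·2)=147/244, b=Δ2−h2·(2M2+M3)/6=260/61
seg 3: a=3, c=M3/2=-27/122, d=(M4−M3)/(6·1)=9/122, b=Δ3−h3·(2M3+M4)/6=-235/61
t_q=5/2 → seg 2, τ=1/2; S=5+260/61·τ+-234/61·τ²+147/244·τ³=12195/1952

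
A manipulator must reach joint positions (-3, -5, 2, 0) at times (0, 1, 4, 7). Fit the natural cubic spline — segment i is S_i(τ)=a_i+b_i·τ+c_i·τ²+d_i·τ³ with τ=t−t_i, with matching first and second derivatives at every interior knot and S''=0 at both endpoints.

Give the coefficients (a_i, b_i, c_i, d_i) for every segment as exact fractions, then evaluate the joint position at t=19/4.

Δ: Δ0=-2, Δ1=7/3, Δ2=-2/3
row 1: diag=8, rhs=26; c'=3/8, d'=13/4
row 2: denom=12−3·3/8=87/8; d'=(-18−3·13/4)/(87/8)=-74/29
back: M2=-74/29
back: M1=13/4−3/8·-74/29=122/29
M: M0=0, M1=122/29, M2=-74/29, M3=0
seg 0: a=-3, c=M0/2=0, d=(M1−M0)/(6·1)=61/87, b=Δ0−h0·(2M0+M1)/6=-235/87
seg 1: a=-5, c=M1/2=61/29, d=(M2−M1)/(6·3)=-98/261, b=Δ1−h1·(2M1+M2)/6=-52/87
seg 2: a=2, c=M2/2=-37/29, d=(M3−M2)/(6·3)=37/261, b=Δ2−h2·(2M2+M3)/6=164/87
t_q=19/4 → seg 2, τ=3/4; S=2+164/87·τ+-37/29·τ²+37/261·τ³=5115/1856

  seg 0: a=-3 b=-235/87 c=0 d=61/87
  seg 1: a=-5 b=-52/87 c=61/29 d=-98/261
  seg 2: a=2 b=164/87 c=-37/29 d=37/261
S(19/4) = 5115/1856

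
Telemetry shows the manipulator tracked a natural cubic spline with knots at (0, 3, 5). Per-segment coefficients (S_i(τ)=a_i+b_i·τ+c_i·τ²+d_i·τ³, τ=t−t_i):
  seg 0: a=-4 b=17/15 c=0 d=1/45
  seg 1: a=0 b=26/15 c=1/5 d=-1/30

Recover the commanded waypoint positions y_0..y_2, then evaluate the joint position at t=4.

y_0 = S_0(0) = a_0 = -4
y_1 = S_1(0) = a_1 = 0
y_2 = S_1(2) = 4
t_q=4 is in segment 1 (τ=1); S_1(τ)=19/10

y_0=-4 y_1=0 y_2=4
S(4) = 19/10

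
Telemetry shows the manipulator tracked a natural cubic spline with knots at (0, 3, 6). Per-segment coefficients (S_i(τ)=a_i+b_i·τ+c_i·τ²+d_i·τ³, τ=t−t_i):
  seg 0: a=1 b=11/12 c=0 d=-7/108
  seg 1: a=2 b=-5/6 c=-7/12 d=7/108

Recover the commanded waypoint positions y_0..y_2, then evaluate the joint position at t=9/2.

y_0 = S_0(0) = a_0 = 1
y_1 = S_1(0) = a_1 = 2
y_2 = S_1(3) = -4
t_q=9/2 is in segment 1 (τ=3/2); S_1(τ)=-11/32

y_0=1 y_1=2 y_2=-4
S(9/2) = -11/32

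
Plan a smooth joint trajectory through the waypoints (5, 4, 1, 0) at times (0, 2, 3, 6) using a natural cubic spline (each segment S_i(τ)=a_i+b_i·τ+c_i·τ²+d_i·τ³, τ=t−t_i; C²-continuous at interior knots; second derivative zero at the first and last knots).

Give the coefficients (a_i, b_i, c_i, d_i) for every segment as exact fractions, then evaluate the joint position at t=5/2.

Δ: Δ0=-1/2, Δ1=-3, Δ2=-1/3
row 1: diag=6, rhs=-15; c'=1/6, d'=-5/2
row 2: denom=8−1·1/6=47/6; d'=(16−1·-5/2)/(47/6)=111/47
back: M2=111/47
back: M1=-5/2−1/6·111/47=-136/47
M: M0=0, M1=-136/47, M2=111/47, M3=0
seg 0: a=5, c=M0/2=0, d=(M1−M0)/(6·2)=-34/141, b=Δ0−h0·(2M0+M1)/6=131/282
seg 1: a=4, c=M1/2=-68/47, d=(M2−M1)/(6·1)=247/282, b=Δ1−h1·(2M1+M2)/6=-685/282
seg 2: a=1, c=M2/2=111/94, d=(M3−M2)/(6·3)=-37/282, b=Δ2−h2·(2M2+M3)/6=-380/141
t_q=5/2 → seg 1, τ=1/2; S=4+-685/282·τ+-68/47·τ²+247/282·τ³=1905/752

  seg 0: a=5 b=131/282 c=0 d=-34/141
  seg 1: a=4 b=-685/282 c=-68/47 d=247/282
  seg 2: a=1 b=-380/141 c=111/94 d=-37/282
S(5/2) = 1905/752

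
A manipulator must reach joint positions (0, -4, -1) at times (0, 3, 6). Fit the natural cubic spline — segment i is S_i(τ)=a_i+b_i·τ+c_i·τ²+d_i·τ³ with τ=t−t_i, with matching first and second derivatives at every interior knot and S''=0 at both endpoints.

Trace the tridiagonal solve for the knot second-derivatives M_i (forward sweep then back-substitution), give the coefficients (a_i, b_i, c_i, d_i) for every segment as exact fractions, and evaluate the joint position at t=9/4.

  seg 0: a=0 b=-23/12 c=0 d=7/108
  seg 1: a=-4 b=-1/6 c=7/12 d=-7/108
S(9/4) = -915/256

Δ: Δ0=-4/3, Δ1=1
row 1: diag=12, rhs=14; c'=1/4, d'=7/6
back: M1=7/6
M: M0=0, M1=7/6, M2=0
seg 0: a=0, c=M0/2=0, d=(M1−M0)/(6·3)=7/108, b=Δ0−h0·(2M0+M1)/6=-23/12
seg 1: a=-4, c=M1/2=7/12, d=(M2−M1)/(6·3)=-7/108, b=Δ1−h1·(2M1+M2)/6=-1/6
t_q=9/4 → seg 0, τ=9/4; S=0+-23/12·τ+0·τ²+7/108·τ³=-915/256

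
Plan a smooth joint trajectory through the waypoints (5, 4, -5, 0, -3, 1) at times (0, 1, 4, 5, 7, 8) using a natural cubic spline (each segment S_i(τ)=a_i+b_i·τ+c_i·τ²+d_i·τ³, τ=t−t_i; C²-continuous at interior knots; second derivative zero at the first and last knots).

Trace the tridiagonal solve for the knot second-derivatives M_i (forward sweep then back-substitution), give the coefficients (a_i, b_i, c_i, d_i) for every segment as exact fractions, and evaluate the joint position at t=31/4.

Δ: Δ0=-1, Δ1=-3, Δ2=5, Δ3=-3/2, Δ4=4
row 1: diag=8, rhs=-12; c'=3/8, d'=-3/2
row 2: denom=8−3·3/8=55/8; d'=(48−3·-3/2)/(55/8)=84/11
row 3: denom=6−1·8/55=322/55; d'=(-39−1·84/11)/(322/55)=-2565/322
row 4: denom=6−2·55/161=856/161; d'=(33−2·-2565/322)/(856/161)=3939/428
back: M4=3939/428
back: M3=-2565/322−55/161·3939/428=-4755/428
back: M2=84/11−8/55·-4755/428=990/107
back: M1=-3/2−3/8·990/107=-2127/428
M: M0=0, M1=-2127/428, M2=990/107, M3=-4755/428, M4=3939/428, M5=0
seg 0: a=5, c=M0/2=0, d=(M1−M0)/(6·1)=-709/856, b=Δ0−h0·(2M0+M1)/6=-147/856
seg 1: a=4, c=M1/2=-2127/856, d=(M2−M1)/(6·3)=2029/2568, b=Δ1−h1·(2M1+M2)/6=-1137/428
seg 2: a=-5, c=M2/2=495/107, d=(M3−M2)/(6·1)=-2905/856, b=Δ2−h2·(2M2+M3)/6=3225/856
seg 3: a=0, c=M3/2=-4755/856, d=(M4−M3)/(6·2)=1449/856, b=Δ3−h3·(2M3+M4)/6=1215/428
seg 4: a=-3, c=M4/2=3939/856, d=(M5−M4)/(6·1)=-1313/856, b=Δ4−h4·(2M4+M5)/6=399/428
t_q=31/4 → seg 4, τ=3/4; S=-3+399/428·τ+3939/856·τ²+-1313/856·τ³=-19695/54784

  seg 0: a=5 b=-147/856 c=0 d=-709/856
  seg 1: a=4 b=-1137/428 c=-2127/856 d=2029/2568
  seg 2: a=-5 b=3225/856 c=495/107 d=-2905/856
  seg 3: a=0 b=1215/428 c=-4755/856 d=1449/856
  seg 4: a=-3 b=399/428 c=3939/856 d=-1313/856
S(31/4) = -19695/54784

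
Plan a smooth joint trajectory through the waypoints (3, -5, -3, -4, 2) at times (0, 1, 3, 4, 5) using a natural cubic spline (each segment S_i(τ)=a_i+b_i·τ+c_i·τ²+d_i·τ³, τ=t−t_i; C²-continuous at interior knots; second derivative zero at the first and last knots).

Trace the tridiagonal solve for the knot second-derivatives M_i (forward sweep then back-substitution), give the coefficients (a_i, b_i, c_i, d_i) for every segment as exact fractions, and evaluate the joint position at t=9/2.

  seg 0: a=3 b=-1213/122 c=0 d=237/122
  seg 1: a=-5 b=-251/61 c=711/122 d=-399/244
  seg 2: a=-3 b=-26/61 c=-243/61 d=208/61
  seg 3: a=-4 b=112/61 c=381/61 d=-127/61
S(9/2) = -869/488

Δ: Δ0=-8, Δ1=1, Δ2=-1, Δ3=6
row 1: diag=6, rhs=54; c'=1/3, d'=9
row 2: denom=6−2·1/3=16/3; d'=(-12−2·9)/(16/3)=-45/8
row 3: denom=4−1·3/16=61/16; d'=(42−1·-45/8)/(61/16)=762/61
back: M3=762/61
back: M2=-45/8−3/16·762/61=-486/61
back: M1=9−1/3·-486/61=711/61
M: M0=0, M1=711/61, M2=-486/61, M3=762/61, M4=0
seg 0: a=3, c=M0/2=0, d=(M1−M0)/(6·1)=237/122, b=Δ0−h0·(2M0+M1)/6=-1213/122
seg 1: a=-5, c=M1/2=711/122, d=(M2−M1)/(6·2)=-399/244, b=Δ1−h1·(2M1+M2)/6=-251/61
seg 2: a=-3, c=M2/2=-243/61, d=(M3−M2)/(6·1)=208/61, b=Δ2−h2·(2M2+M3)/6=-26/61
seg 3: a=-4, c=M3/2=381/61, d=(M4−M3)/(6·1)=-127/61, b=Δ3−h3·(2M3+M4)/6=112/61
t_q=9/2 → seg 3, τ=1/2; S=-4+112/61·τ+381/61·τ²+-127/61·τ³=-869/488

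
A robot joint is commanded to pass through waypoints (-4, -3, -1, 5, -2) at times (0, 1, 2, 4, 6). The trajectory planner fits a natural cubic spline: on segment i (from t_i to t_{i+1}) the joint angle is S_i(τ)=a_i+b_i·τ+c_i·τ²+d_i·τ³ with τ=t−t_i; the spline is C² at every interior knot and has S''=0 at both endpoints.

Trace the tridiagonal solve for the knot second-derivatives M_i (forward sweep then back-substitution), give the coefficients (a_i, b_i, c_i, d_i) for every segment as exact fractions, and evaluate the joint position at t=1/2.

  seg 0: a=-4 b=145/168 c=0 d=23/168
  seg 1: a=-3 b=107/84 c=23/56 d=53/168
  seg 2: a=-1 b=73/24 c=19/14 d=-463/672
  seg 3: a=5 b=17/84 c=-311/112 d=311/672
S(1/2) = -1591/448

Δ: Δ0=1, Δ1=2, Δ2=3, Δ3=-7/2
row 1: diag=4, rhs=6; c'=1/4, d'=3/2
row 2: denom=6−1·1/4=23/4; d'=(6−1·3/2)/(23/4)=18/23
row 3: denom=8−2·8/23=168/23; d'=(-39−2·18/23)/(168/23)=-311/56
back: M3=-311/56
back: M2=18/23−8/23·-311/56=19/7
back: M1=3/2−1/4·19/7=23/28
M: M0=0, M1=23/28, M2=19/7, M3=-311/56, M4=0
seg 0: a=-4, c=M0/2=0, d=(M1−M0)/(6·1)=23/168, b=Δ0−h0·(2M0+M1)/6=145/168
seg 1: a=-3, c=M1/2=23/56, d=(M2−M1)/(6·1)=53/168, b=Δ1−h1·(2M1+M2)/6=107/84
seg 2: a=-1, c=M2/2=19/14, d=(M3−M2)/(6·2)=-463/672, b=Δ2−h2·(2M2+M3)/6=73/24
seg 3: a=5, c=M3/2=-311/112, d=(M4−M3)/(6·2)=311/672, b=Δ3−h3·(2M3+M4)/6=17/84
t_q=1/2 → seg 0, τ=1/2; S=-4+145/168·τ+0·τ²+23/168·τ³=-1591/448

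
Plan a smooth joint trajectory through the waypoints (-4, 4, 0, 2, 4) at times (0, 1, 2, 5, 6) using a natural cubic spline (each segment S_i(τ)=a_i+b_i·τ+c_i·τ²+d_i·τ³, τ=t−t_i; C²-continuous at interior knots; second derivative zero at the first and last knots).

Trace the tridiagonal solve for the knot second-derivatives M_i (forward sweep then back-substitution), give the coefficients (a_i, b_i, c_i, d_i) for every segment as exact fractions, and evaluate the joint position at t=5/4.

  seg 0: a=-4 b=1792/159 c=0 d=-520/159
  seg 1: a=4 b=232/159 c=-520/53 d=692/159
  seg 2: a=0 b=-812/159 c=172/53 d=-70/159
  seg 3: a=2 b=394/159 c=-38/53 d=38/159
S(5/4) = 3239/848

Δ: Δ0=8, Δ1=-4, Δ2=2/3, Δ3=2
row 1: diag=4, rhs=-72; c'=1/4, d'=-18
row 2: denom=8−1·1/4=31/4; d'=(28−1·-18)/(31/4)=184/31
row 3: denom=8−3·12/31=212/31; d'=(8−3·184/31)/(212/31)=-76/53
back: M3=-76/53
back: M2=184/31−12/31·-76/53=344/53
back: M1=-18−1/4·344/53=-1040/53
M: M0=0, M1=-1040/53, M2=344/53, M3=-76/53, M4=0
seg 0: a=-4, c=M0/2=0, d=(M1−M0)/(6·1)=-520/159, b=Δ0−h0·(2M0+M1)/6=1792/159
seg 1: a=4, c=M1/2=-520/53, d=(M2−M1)/(6·1)=692/159, b=Δ1−h1·(2M1+M2)/6=232/159
seg 2: a=0, c=M2/2=172/53, d=(M3−M2)/(6·3)=-70/159, b=Δ2−h2·(2M2+M3)/6=-812/159
seg 3: a=2, c=M3/2=-38/53, d=(M4−M3)/(6·1)=38/159, b=Δ3−h3·(2M3+M4)/6=394/159
t_q=5/4 → seg 1, τ=1/4; S=4+232/159·τ+-520/53·τ²+692/159·τ³=3239/848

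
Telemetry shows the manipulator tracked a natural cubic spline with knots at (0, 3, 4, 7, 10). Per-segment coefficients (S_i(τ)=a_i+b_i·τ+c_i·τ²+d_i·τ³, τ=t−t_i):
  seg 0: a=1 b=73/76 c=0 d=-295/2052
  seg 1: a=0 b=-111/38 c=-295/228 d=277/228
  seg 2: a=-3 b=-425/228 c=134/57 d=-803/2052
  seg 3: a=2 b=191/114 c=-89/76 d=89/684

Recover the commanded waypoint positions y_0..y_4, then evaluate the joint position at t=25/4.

y_0 = S_0(0) = a_0 = 1
y_1 = S_1(0) = a_1 = 0
y_2 = S_2(0) = a_2 = -3
y_3 = S_3(0) = a_3 = 2
y_4 = S_3(3) = 0
t_q=25/4 is in segment 2 (τ=9/4); S_2(τ)=1215/4864

y_0=1 y_1=0 y_2=-3 y_3=2 y_4=0
S(25/4) = 1215/4864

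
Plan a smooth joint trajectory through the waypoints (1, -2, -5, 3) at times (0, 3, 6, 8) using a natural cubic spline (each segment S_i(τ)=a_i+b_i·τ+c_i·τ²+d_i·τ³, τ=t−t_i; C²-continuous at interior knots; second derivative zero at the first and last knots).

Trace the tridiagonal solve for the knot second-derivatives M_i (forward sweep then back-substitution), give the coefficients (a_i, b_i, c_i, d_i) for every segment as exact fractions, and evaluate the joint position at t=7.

Δ: Δ0=-1, Δ1=-1, Δ2=4
row 1: diag=12, rhs=0; c'=1/4, d'=0
row 2: denom=10−3·1/4=37/4; d'=(30−3·0)/(37/4)=120/37
back: M2=120/37
back: M1=0−1/4·120/37=-30/37
M: M0=0, M1=-30/37, M2=120/37, M3=0
seg 0: a=1, c=M0/2=0, d=(M1−M0)/(6·3)=-5/111, b=Δ0−h0·(2M0+M1)/6=-22/37
seg 1: a=-2, c=M1/2=-15/37, d=(M2−M1)/(6·3)=25/111, b=Δ1−h1·(2M1+M2)/6=-67/37
seg 2: a=-5, c=M2/2=60/37, d=(M3−M2)/(6·2)=-10/37, b=Δ2−h2·(2M2+M3)/6=68/37
t_q=7 → seg 2, τ=1; S=-5+68/37·τ+60/37·τ²+-10/37·τ³=-67/37

  seg 0: a=1 b=-22/37 c=0 d=-5/111
  seg 1: a=-2 b=-67/37 c=-15/37 d=25/111
  seg 2: a=-5 b=68/37 c=60/37 d=-10/37
S(7) = -67/37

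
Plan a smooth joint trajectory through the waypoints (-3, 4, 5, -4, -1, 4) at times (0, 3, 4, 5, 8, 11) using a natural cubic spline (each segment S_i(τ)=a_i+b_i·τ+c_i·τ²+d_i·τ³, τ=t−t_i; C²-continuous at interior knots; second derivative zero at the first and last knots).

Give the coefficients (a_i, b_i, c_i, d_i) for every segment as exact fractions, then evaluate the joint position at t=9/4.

  seg 0: a=-3 b=1483/867 c=0 d=20/289
  seg 1: a=4 b=3103/867 c=180/289 d=-2776/867
  seg 2: a=5 b=-4145/867 c=-2596/289 d=4130/867
  seg 3: a=-4 b=-7331/867 c=1534/289 d=-5608/7803
  seg 4: a=-1 b=3457/867 c=-1006/867 d=1006/7803
S(9/4) = 7569/4624

Δ: Δ0=7/3, Δ1=1, Δ2=-9, Δ3=1, Δ4=5/3
row 1: diag=8, rhs=-8; c'=1/8, d'=-1
row 2: denom=4−1·1/8=31/8; d'=(-60−1·-1)/(31/8)=-472/31
row 3: denom=8−1·8/31=240/31; d'=(60−1·-472/31)/(240/31)=583/60
row 4: denom=12−3·31/80=867/80; d'=(4−3·583/60)/(867/80)=-2012/867
back: M4=-2012/867
back: M3=583/60−31/80·-2012/867=3068/289
back: M2=-472/31−8/31·3068/289=-5192/289
back: M1=-1−1/8·-5192/289=360/289
M: M0=0, M1=360/289, M2=-5192/289, M3=3068/289, M4=-2012/867, M5=0
seg 0: a=-3, c=M0/2=0, d=(M1−M0)/(6·3)=20/289, b=Δ0−h0·(2M0+M1)/6=1483/867
seg 1: a=4, c=M1/2=180/289, d=(M2−M1)/(6·1)=-2776/867, b=Δ1−h1·(2M1+M2)/6=3103/867
seg 2: a=5, c=M2/2=-2596/289, d=(M3−M2)/(6·1)=4130/867, b=Δ2−h2·(2M2+M3)/6=-4145/867
seg 3: a=-4, c=M3/2=1534/289, d=(M4−M3)/(6·3)=-5608/7803, b=Δ3−h3·(2M3+M4)/6=-7331/867
seg 4: a=-1, c=M4/2=-1006/867, d=(M5−M4)/(6·3)=1006/7803, b=Δ4−h4·(2M4+M5)/6=3457/867
t_q=9/4 → seg 0, τ=9/4; S=-3+1483/867·τ+0·τ²+20/289·τ³=7569/4624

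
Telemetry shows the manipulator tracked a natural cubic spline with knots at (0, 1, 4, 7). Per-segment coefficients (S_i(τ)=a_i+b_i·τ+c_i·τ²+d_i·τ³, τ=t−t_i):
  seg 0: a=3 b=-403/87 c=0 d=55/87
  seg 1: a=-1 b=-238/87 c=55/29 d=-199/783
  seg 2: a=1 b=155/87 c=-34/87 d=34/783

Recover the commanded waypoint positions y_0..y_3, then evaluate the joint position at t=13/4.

y_0=3 y_1=-1 y_2=1 y_3=4
S(13/4) = -833/1856

y_0 = S_0(0) = a_0 = 3
y_1 = S_1(0) = a_1 = -1
y_2 = S_2(0) = a_2 = 1
y_3 = S_2(3) = 4
t_q=13/4 is in segment 1 (τ=9/4); S_1(τ)=-833/1856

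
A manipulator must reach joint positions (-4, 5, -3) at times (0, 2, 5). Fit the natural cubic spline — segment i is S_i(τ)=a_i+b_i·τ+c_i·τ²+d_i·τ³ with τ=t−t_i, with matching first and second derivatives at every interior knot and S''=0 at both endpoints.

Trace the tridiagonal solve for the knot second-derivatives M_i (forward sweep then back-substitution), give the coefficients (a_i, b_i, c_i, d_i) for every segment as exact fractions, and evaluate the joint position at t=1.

Δ: Δ0=9/2, Δ1=-8/3
row 1: diag=10, rhs=-43; c'=3/10, d'=-43/10
back: M1=-43/10
M: M0=0, M1=-43/10, M2=0
seg 0: a=-4, c=M0/2=0, d=(M1−M0)/(6·2)=-43/120, b=Δ0−h0·(2M0+M1)/6=89/15
seg 1: a=5, c=M1/2=-43/20, d=(M2−M1)/(6·3)=43/180, b=Δ1−h1·(2M1+M2)/6=49/30
t_q=1 → seg 0, τ=1; S=-4+89/15·τ+0·τ²+-43/120·τ³=63/40

  seg 0: a=-4 b=89/15 c=0 d=-43/120
  seg 1: a=5 b=49/30 c=-43/20 d=43/180
S(1) = 63/40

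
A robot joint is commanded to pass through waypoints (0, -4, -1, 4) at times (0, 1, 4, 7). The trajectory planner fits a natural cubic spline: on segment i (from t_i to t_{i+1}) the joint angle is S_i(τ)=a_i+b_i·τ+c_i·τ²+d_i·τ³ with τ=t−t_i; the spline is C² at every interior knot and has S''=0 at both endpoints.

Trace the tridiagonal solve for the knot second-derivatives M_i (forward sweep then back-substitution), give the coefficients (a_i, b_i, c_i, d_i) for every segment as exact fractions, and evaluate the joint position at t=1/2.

  seg 0: a=0 b=-14/3 c=0 d=2/3
  seg 1: a=-4 b=-8/3 c=2 d=-7/27
  seg 2: a=-1 b=7/3 c=-1/3 d=1/27
S(1/2) = -9/4

Δ: Δ0=-4, Δ1=1, Δ2=5/3
row 1: diag=8, rhs=30; c'=3/8, d'=15/4
row 2: denom=12−3·3/8=87/8; d'=(4−3·15/4)/(87/8)=-2/3
back: M2=-2/3
back: M1=15/4−3/8·-2/3=4
M: M0=0, M1=4, M2=-2/3, M3=0
seg 0: a=0, c=M0/2=0, d=(M1−M0)/(6·1)=2/3, b=Δ0−h0·(2M0+M1)/6=-14/3
seg 1: a=-4, c=M1/2=2, d=(M2−M1)/(6·3)=-7/27, b=Δ1−h1·(2M1+M2)/6=-8/3
seg 2: a=-1, c=M2/2=-1/3, d=(M3−M2)/(6·3)=1/27, b=Δ2−h2·(2M2+M3)/6=7/3
t_q=1/2 → seg 0, τ=1/2; S=0+-14/3·τ+0·τ²+2/3·τ³=-9/4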